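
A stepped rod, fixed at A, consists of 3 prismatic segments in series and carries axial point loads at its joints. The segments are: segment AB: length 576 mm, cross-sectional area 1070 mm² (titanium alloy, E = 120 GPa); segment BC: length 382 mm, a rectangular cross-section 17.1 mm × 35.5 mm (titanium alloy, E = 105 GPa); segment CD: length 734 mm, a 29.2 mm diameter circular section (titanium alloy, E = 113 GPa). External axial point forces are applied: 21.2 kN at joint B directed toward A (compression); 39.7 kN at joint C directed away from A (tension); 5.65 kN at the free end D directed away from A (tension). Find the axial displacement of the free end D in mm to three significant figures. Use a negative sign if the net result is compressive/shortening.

0.435 mm

Internal axial forces (sectioning from the free end, tension +): N_CD = 5.65 kN, N_BC = 45.35 kN, N_AB = 24.15 kN.
A_BC = 607.1 mm².
A_CD = 669.7 mm².
δ_AB = 24150·576/(1070·120000) = 0.1083 mm
δ_BC = 45350·382/(607.1·105000) = 0.2718 mm
δ_CD = 5650·734/(669.7·113000) = 0.0548 mm
δ = Σδ_i = 0.4349 mm.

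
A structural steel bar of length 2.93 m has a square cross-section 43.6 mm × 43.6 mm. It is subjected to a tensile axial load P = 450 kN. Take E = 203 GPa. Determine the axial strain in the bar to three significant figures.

0.00117

A = 1901 mm².
σ = N/A = 236.7 MPa; ε = σ/E = 236.7/203000 = 1.166e-03.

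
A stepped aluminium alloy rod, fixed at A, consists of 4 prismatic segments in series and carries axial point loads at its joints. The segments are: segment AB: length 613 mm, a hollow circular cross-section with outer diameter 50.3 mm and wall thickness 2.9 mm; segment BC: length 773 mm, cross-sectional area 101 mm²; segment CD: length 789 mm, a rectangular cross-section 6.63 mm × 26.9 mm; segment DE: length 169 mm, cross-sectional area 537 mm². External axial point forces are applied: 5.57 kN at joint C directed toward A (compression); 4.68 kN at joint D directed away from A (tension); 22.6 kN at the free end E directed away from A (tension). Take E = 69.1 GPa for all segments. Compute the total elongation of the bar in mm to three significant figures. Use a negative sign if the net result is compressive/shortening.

4.70 mm

Internal axial forces (sectioning from the free end, tension +): N_DE = 22.6 kN, N_CD = 27.28 kN, N_BC = 21.71 kN, N_AB = 21.71 kN.
A_AB = 431.8 mm².
A_CD = 178.3 mm².
δ_AB = 21710·613/(431.8·69100) = 0.446 mm
δ_BC = 21710·773/(101·69100) = 2.405 mm
δ_CD = 27280·789/(178.3·69100) = 1.747 mm
δ_DE = 22600·169/(537·69100) = 0.1029 mm
δ = Σδ_i = 4.7 mm.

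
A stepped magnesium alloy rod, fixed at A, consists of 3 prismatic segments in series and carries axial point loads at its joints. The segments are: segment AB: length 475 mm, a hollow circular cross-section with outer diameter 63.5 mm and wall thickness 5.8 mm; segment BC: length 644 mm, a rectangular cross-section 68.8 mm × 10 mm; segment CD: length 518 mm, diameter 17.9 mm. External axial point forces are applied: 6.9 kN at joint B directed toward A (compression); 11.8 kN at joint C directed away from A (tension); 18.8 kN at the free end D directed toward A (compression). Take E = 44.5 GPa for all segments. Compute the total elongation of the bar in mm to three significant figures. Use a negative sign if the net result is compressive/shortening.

-1.16 mm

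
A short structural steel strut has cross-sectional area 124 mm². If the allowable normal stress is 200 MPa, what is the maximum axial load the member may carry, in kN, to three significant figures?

P_max = σ_allow · A = 200 · 124 = 24800 N = 24.8 kN.

24.8 kN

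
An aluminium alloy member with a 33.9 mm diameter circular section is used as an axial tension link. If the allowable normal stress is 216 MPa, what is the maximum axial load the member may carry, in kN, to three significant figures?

195 kN

A = 902.6 mm².
P_max = σ_allow · A = 216 · 902.6 = 195000 N = 195 kN.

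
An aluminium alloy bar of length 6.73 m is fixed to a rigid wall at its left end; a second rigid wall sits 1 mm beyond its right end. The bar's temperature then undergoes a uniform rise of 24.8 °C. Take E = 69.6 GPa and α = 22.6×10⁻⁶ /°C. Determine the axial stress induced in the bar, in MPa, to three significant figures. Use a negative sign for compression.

Free thermal expansion αLΔT = 22.6e-6 · 6730 · 24.8 = 3.772 mm.
The walls engage after the gap closes; constrained expansion = 3.772 − 1 = 2.772 mm.
The walls impose strain ε = −(2.772)/6730 = -4.1189e-04; σ = Eε = 69600 · -4.1189e-04 = -28.67 MPa.

-28.7 MPa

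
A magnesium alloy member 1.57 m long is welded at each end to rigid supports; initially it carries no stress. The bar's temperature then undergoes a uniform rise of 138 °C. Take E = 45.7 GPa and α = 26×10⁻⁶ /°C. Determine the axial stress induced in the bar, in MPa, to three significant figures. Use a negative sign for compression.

Free thermal expansion αLΔT = 26e-6 · 1570 · 138 = 5.633 mm.
The walls impose strain ε = −(5.633)/1570 = -3.5880e-03; σ = Eε = 45700 · -3.5880e-03 = -164 MPa.

-164 MPa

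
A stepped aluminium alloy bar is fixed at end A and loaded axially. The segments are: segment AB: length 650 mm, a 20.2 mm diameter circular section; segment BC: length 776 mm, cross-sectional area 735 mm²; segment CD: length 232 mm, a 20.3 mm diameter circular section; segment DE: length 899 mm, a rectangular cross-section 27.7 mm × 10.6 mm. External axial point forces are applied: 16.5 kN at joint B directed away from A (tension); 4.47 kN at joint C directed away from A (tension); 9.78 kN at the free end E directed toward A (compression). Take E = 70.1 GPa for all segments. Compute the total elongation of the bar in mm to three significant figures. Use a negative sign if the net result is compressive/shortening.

-0.283 mm

Internal axial forces (sectioning from the free end, tension +): N_DE = -9.78 kN, N_CD = -9.78 kN, N_BC = -5.31 kN, N_AB = 11.19 kN.
A_AB = 320.5 mm².
A_CD = 323.7 mm².
A_DE = 293.6 mm².
δ_AB = 11190·650/(320.5·70100) = 0.3238 mm
δ_BC = -5310·776/(735·70100) = -0.07997 mm
δ_CD = -9780·232/(323.7·70100) = -0.1 mm
δ_DE = -9780·899/(293.6·70100) = -0.4272 mm
δ = Σδ_i = -0.2834 mm.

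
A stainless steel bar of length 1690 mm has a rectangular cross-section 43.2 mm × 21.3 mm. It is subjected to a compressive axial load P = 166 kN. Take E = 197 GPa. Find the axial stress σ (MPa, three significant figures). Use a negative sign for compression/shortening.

-180 MPa

A = 920.2 mm².
σ = N/A = -166000/920.2 = -180.4 MPa.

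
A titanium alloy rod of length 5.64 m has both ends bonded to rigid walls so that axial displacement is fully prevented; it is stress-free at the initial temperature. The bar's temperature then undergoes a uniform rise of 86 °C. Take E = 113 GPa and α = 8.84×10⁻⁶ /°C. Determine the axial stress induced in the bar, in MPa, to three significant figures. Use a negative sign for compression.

Free thermal expansion αLΔT = 8.84e-6 · 5640 · 86 = 4.288 mm.
The walls impose strain ε = −(4.288)/5640 = -7.6024e-04; σ = Eε = 113000 · -7.6024e-04 = -85.91 MPa.

-85.9 MPa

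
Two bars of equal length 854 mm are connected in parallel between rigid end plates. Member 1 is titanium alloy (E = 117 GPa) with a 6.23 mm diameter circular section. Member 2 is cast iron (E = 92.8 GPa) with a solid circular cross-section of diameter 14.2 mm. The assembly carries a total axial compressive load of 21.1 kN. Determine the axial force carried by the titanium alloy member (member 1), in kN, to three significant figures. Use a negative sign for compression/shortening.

A_1 = 30.48 mm².
A_2 = 158.4 mm².
Equal strain + equilibrium ⇒ each member carries load in proportion to AE: A₁E₁ = 3567000 N, A₂E₂ = 14700000 N, ΣAE = 18260000 N.
F₁ = P·A₁E₁/ΣAE = -21100·3567000/18260000 = -4121 N.

-4.12 kN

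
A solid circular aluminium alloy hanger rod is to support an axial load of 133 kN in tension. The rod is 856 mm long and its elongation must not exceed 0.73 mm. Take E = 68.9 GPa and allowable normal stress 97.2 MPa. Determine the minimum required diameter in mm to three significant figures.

53.7 mm

Required area A ≥ P/σ_allow = 133000/97.2 = 1368 mm².
For a solid circular section, d ≥ √(4A/π) = 41.74 mm.
Elongation limit: A ≥ PL/(Eδ_allow) = 133000·856/(68900·0.73) = 2264 mm² ⇒ d ≥ 53.68 mm.
The elongation limit governs.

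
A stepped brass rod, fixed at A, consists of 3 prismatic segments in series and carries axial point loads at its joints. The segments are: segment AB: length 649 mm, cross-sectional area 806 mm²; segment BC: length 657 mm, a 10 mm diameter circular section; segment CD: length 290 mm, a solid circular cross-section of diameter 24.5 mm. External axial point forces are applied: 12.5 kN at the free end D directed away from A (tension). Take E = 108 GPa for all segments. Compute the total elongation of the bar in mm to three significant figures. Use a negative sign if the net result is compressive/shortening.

Internal axial forces (sectioning from the free end, tension +): N_CD = 12.5 kN, N_BC = 12.5 kN, N_AB = 12.5 kN.
A_BC = 78.54 mm².
A_CD = 471.4 mm².
δ_AB = 12500·649/(806·108000) = 0.0932 mm
δ_BC = 12500·657/(78.54·108000) = 0.9682 mm
δ_CD = 12500·290/(471.4·108000) = 0.0712 mm
δ = Σδ_i = 1.133 mm.

1.13 mm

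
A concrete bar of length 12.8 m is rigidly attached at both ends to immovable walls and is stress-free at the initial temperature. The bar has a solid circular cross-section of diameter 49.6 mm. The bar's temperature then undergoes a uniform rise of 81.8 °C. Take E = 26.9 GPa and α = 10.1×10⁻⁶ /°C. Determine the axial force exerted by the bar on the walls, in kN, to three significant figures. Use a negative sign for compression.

-42.9 kN

Free thermal expansion αLΔT = 10.1e-6 · 12800 · 81.8 = 10.58 mm.
The walls impose strain ε = −(10.58)/12800 = -8.2618e-04; σ = Eε = 26900 · -8.2618e-04 = -22.22 MPa.
Wall reaction R = σ·A = -22.22·1932 = -42940 N = -42.94 kN.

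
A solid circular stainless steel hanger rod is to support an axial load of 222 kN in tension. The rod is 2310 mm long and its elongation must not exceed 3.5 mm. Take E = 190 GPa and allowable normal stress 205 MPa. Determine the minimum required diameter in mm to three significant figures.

37.1 mm

Required area A ≥ P/σ_allow = 222000/205 = 1083 mm².
For a solid circular section, d ≥ √(4A/π) = 37.13 mm.
Elongation limit: A ≥ PL/(Eδ_allow) = 222000·2310/(190000·3.5) = 771.2 mm² ⇒ d ≥ 31.33 mm.
The stress limit governs.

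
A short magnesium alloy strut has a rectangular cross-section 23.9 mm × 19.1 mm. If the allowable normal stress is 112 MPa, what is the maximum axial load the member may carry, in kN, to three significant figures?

A = 456.5 mm².
P_max = σ_allow · A = 112 · 456.5 = 51130 N = 51.13 kN.

51.1 kN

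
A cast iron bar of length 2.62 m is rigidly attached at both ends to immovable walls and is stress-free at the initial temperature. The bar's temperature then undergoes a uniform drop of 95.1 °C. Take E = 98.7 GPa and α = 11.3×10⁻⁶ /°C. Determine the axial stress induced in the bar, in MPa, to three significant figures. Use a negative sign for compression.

106 MPa

Free thermal expansion αLΔT = 11.3e-6 · 2620 · -95.1 = -2.816 mm.
The walls impose strain ε = −(-2.816)/2620 = 1.0746e-03; σ = Eε = 98700 · 1.0746e-03 = 106.1 MPa.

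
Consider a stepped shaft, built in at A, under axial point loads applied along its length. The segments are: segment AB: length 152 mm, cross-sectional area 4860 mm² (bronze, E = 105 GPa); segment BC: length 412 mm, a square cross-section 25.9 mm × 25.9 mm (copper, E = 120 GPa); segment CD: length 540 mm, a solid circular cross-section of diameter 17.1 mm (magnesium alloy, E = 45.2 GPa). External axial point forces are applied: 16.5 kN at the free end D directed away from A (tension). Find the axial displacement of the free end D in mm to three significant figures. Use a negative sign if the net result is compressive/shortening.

0.948 mm

Internal axial forces (sectioning from the free end, tension +): N_CD = 16.5 kN, N_BC = 16.5 kN, N_AB = 16.5 kN.
A_BC = 670.8 mm².
A_CD = 229.7 mm².
δ_AB = 16500·152/(4860·105000) = 0.004915 mm
δ_BC = 16500·412/(670.8·120000) = 0.08445 mm
δ_CD = 16500·540/(229.7·45200) = 0.8583 mm
δ = Σδ_i = 0.9477 mm.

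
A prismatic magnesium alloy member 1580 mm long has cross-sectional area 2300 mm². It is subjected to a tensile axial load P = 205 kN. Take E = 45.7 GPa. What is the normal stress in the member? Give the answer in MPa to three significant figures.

σ = N/A = 205000/2300 = 89.13 MPa.

89.1 MPa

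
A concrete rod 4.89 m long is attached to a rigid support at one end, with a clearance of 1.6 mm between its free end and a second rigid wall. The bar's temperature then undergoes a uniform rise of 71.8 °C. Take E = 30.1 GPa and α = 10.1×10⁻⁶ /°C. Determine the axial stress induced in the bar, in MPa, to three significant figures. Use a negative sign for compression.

Free thermal expansion αLΔT = 10.1e-6 · 4890 · 71.8 = 3.546 mm.
The walls engage after the gap closes; constrained expansion = 3.546 − 1.6 = 1.946 mm.
The walls impose strain ε = −(1.946)/4890 = -3.9798e-04; σ = Eε = 30100 · -3.9798e-04 = -11.98 MPa.

-12.0 MPa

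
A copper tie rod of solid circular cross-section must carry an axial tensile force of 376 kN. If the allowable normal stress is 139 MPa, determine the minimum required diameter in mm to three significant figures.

Required area A ≥ P/σ_allow = 376000/139 = 2705 mm².
For a solid circular section, d ≥ √(4A/π) = 58.69 mm.

58.7 mm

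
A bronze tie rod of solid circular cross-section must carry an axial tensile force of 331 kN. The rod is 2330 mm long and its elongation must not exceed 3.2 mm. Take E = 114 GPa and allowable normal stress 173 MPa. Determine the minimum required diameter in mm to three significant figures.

Required area A ≥ P/σ_allow = 331000/173 = 1913 mm².
For a solid circular section, d ≥ √(4A/π) = 49.36 mm.
Elongation limit: A ≥ PL/(Eδ_allow) = 331000·2330/(114000·3.2) = 2114 mm² ⇒ d ≥ 51.88 mm.
The elongation limit governs.

51.9 mm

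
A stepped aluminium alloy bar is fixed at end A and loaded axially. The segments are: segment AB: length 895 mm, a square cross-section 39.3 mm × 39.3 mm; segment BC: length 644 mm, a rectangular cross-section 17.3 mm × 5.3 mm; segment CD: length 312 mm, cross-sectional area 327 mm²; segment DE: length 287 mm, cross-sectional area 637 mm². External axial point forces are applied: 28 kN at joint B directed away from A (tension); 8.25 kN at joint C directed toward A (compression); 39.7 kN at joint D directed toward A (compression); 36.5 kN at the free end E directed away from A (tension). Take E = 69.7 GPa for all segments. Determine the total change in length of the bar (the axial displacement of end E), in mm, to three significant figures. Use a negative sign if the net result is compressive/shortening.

Internal axial forces (sectioning from the free end, tension +): N_DE = 36.5 kN, N_CD = -3.2 kN, N_BC = -11.45 kN, N_AB = 16.55 kN.
A_AB = 1544 mm².
A_BC = 91.69 mm².
δ_AB = 16550·895/(1544·69700) = 0.1376 mm
δ_BC = -11450·644/(91.69·69700) = -1.154 mm
δ_CD = -3200·312/(327·69700) = -0.04381 mm
δ_DE = 36500·287/(637·69700) = 0.2359 mm
δ = Σδ_i = -0.8241 mm.

-0.824 mm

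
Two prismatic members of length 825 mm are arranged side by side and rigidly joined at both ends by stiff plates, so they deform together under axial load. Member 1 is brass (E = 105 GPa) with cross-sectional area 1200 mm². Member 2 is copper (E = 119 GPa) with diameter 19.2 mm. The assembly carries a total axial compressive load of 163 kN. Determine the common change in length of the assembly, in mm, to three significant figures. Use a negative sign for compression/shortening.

-0.838 mm

A_2 = 289.5 mm².
Equal strain + equilibrium ⇒ each member carries load in proportion to AE: A₁E₁ = 126000000 N, A₂E₂ = 34450000 N, ΣAE = 160500000 N.
δ = PL/ΣAE = -163000·825/160500000 = -0.8381 mm.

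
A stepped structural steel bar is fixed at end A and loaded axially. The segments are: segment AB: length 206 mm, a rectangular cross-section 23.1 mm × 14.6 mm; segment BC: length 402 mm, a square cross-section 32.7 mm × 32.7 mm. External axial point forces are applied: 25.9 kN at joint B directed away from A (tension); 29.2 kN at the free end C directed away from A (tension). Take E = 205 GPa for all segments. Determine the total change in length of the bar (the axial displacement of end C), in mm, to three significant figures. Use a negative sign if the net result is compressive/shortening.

0.218 mm

Internal axial forces (sectioning from the free end, tension +): N_BC = 29.2 kN, N_AB = 55.1 kN.
A_AB = 337.3 mm².
A_BC = 1069 mm².
δ_AB = 55100·206/(337.3·205000) = 0.1642 mm
δ_BC = 29200·402/(1069·205000) = 0.05355 mm
δ = Σδ_i = 0.2177 mm.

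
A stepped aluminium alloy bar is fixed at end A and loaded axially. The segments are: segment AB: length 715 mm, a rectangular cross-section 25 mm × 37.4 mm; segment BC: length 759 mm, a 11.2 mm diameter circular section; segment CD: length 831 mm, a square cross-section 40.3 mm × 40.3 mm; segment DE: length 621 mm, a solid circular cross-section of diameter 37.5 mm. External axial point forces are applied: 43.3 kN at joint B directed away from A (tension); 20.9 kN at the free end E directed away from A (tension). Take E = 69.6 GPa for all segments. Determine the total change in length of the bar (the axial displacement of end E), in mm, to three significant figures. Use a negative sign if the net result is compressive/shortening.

3.34 mm

Internal axial forces (sectioning from the free end, tension +): N_DE = 20.9 kN, N_CD = 20.9 kN, N_BC = 20.9 kN, N_AB = 64.2 kN.
A_AB = 935 mm².
A_BC = 98.52 mm².
A_CD = 1624 mm².
A_DE = 1104 mm².
δ_AB = 64200·715/(935·69600) = 0.7054 mm
δ_BC = 20900·759/(98.52·69600) = 2.313 mm
δ_CD = 20900·831/(1624·69600) = 0.1536 mm
δ_DE = 20900·621/(1104·69600) = 0.1688 mm
δ = Σδ_i = 3.341 mm.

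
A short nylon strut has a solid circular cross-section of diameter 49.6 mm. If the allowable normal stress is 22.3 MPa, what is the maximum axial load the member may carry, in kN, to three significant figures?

43.1 kN

A = 1932 mm².
P_max = σ_allow · A = 22.3 · 1932 = 43090 N = 43.09 kN.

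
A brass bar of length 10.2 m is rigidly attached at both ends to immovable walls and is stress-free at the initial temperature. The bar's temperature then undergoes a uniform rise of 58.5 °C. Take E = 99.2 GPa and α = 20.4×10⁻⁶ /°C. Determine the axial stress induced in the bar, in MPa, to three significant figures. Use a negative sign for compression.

-118 MPa

Free thermal expansion αLΔT = 20.4e-6 · 10200 · 58.5 = 12.17 mm.
The walls impose strain ε = −(12.17)/10200 = -1.1934e-03; σ = Eε = 99200 · -1.1934e-03 = -118.4 MPa.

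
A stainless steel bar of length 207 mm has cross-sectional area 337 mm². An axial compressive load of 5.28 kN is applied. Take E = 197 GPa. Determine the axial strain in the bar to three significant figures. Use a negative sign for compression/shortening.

-7.95e-05

σ = N/A = -15.67 MPa; ε = σ/E = -15.67/197000 = -7.953e-05.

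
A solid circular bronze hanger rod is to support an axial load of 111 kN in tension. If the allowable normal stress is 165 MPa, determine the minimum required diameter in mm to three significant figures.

29.3 mm

Required area A ≥ P/σ_allow = 111000/165 = 672.7 mm².
For a solid circular section, d ≥ √(4A/π) = 29.27 mm.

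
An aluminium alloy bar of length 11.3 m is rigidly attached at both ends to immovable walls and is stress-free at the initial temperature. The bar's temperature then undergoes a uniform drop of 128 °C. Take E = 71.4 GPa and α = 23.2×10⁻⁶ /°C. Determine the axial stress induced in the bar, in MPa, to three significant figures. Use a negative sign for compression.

212 MPa

Free thermal expansion αLΔT = 23.2e-6 · 11300 · -128 = -33.56 mm.
The walls impose strain ε = −(-33.56)/11300 = 2.9696e-03; σ = Eε = 71400 · 2.9696e-03 = 212 MPa.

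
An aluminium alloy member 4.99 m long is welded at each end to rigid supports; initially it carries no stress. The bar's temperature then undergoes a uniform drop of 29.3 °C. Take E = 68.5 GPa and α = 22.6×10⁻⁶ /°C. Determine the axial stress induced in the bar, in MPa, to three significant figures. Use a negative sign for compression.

45.4 MPa

Free thermal expansion αLΔT = 22.6e-6 · 4990 · -29.3 = -3.304 mm.
The walls impose strain ε = −(-3.304)/4990 = 6.6218e-04; σ = Eε = 68500 · 6.6218e-04 = 45.36 MPa.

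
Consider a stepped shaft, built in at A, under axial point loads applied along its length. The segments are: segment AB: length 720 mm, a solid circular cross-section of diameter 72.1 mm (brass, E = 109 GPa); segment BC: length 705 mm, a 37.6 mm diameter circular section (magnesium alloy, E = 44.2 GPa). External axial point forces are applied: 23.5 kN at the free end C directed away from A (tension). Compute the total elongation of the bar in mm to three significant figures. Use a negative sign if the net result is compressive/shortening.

Internal axial forces (sectioning from the free end, tension +): N_BC = 23.5 kN, N_AB = 23.5 kN.
A_AB = 4083 mm².
A_BC = 1110 mm².
δ_AB = 23500·720/(4083·109000) = 0.03802 mm
δ_BC = 23500·705/(1110·44200) = 0.3376 mm
δ = Σδ_i = 0.3756 mm.

0.376 mm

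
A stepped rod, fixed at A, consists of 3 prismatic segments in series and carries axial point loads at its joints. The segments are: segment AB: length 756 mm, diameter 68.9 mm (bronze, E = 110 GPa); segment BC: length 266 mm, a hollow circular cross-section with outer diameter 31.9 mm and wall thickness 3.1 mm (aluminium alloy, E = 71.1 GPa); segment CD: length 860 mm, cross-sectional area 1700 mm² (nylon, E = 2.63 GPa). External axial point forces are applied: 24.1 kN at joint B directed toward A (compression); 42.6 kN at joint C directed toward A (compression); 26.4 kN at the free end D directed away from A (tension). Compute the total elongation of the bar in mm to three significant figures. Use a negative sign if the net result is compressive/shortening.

Internal axial forces (sectioning from the free end, tension +): N_CD = 26.4 kN, N_BC = -16.2 kN, N_AB = -40.3 kN.
A_AB = 3728 mm².
A_BC = 280.5 mm².
δ_AB = -40300·756/(3728·110000) = -0.07429 mm
δ_BC = -16200·266/(280.5·71100) = -0.2161 mm
δ_CD = 26400·860/(1700·2630) = 5.078 mm
δ = Σδ_i = 4.788 mm.

4.79 mm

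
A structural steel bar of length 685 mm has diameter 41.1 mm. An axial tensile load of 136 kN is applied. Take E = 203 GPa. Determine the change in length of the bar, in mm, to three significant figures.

0.346 mm

A = 1327 mm².
δ_mech = NL/(AE) = 136000·685/(1327·203000) = 0.3459 mm.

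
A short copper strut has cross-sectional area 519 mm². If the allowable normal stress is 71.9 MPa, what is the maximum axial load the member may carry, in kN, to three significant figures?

37.3 kN

P_max = σ_allow · A = 71.9 · 519 = 37320 N = 37.32 kN.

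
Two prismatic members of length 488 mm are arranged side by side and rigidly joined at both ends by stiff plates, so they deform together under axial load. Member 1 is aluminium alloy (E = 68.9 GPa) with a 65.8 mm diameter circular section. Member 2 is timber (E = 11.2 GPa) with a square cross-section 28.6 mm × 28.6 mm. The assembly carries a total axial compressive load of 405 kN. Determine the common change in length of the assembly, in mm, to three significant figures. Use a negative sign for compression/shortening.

-0.812 mm

A_1 = 3400 mm².
A_2 = 818 mm².
Equal strain + equilibrium ⇒ each member carries load in proportion to AE: A₁E₁ = 234300000 N, A₂E₂ = 9161000 N, ΣAE = 243500000 N.
δ = PL/ΣAE = -405000·488/243500000 = -0.8118 mm.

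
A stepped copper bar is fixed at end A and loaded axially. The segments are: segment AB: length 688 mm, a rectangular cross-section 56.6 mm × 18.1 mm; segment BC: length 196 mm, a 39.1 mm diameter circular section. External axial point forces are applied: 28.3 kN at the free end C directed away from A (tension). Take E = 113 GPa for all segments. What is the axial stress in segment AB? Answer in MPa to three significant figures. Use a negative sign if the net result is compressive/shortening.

Internal axial forces (sectioning from the free end, tension +): N_BC = 28.3 kN, N_AB = 28.3 kN.
A_AB = 1024 mm².
σ_AB = N_AB/A_AB = 28300/1024 = 27.62 MPa.

27.6 MPa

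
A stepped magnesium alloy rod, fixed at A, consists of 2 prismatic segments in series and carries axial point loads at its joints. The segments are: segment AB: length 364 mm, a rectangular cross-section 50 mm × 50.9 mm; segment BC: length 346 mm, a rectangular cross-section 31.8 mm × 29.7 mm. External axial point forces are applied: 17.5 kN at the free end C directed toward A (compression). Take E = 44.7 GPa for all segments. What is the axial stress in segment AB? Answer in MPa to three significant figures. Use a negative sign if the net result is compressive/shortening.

-6.88 MPa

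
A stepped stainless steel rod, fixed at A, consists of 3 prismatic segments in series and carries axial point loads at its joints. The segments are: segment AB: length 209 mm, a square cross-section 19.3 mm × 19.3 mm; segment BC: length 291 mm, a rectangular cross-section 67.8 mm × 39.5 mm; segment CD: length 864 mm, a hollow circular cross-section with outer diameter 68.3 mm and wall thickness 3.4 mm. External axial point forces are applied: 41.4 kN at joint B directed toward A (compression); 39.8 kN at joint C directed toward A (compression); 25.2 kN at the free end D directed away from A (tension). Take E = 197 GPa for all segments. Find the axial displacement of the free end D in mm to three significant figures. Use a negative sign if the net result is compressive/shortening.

-0.00812 mm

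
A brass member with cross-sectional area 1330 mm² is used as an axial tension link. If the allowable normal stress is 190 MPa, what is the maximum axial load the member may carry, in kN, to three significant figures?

253 kN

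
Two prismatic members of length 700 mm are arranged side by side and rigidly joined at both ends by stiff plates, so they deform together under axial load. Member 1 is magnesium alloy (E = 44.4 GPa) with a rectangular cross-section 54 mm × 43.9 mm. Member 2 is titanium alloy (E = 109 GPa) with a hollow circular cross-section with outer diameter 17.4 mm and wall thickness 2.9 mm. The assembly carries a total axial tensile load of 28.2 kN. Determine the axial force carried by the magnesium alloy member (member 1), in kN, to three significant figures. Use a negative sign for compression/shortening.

A_1 = 2371 mm².
A_2 = 132.1 mm².
Equal strain + equilibrium ⇒ each member carries load in proportion to AE: A₁E₁ = 105300000 N, A₂E₂ = 14400000 N, ΣAE = 119700000 N.
F₁ = P·A₁E₁/ΣAE = 28200·105300000/119700000 = 24810 N.

24.8 kN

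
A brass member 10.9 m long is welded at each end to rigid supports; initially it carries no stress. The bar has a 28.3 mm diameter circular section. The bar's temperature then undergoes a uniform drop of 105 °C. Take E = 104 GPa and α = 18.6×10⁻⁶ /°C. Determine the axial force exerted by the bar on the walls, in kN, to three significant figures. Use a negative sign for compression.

128 kN

Free thermal expansion αLΔT = 18.6e-6 · 10900 · -105 = -21.29 mm.
The walls impose strain ε = −(-21.29)/10900 = 1.9530e-03; σ = Eε = 104000 · 1.9530e-03 = 203.1 MPa.
Wall reaction R = σ·A = 203.1·629 = 127800 N = 127.8 kN.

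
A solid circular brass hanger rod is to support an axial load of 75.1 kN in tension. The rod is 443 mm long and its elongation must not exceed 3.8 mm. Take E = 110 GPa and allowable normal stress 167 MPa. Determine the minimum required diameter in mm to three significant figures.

23.9 mm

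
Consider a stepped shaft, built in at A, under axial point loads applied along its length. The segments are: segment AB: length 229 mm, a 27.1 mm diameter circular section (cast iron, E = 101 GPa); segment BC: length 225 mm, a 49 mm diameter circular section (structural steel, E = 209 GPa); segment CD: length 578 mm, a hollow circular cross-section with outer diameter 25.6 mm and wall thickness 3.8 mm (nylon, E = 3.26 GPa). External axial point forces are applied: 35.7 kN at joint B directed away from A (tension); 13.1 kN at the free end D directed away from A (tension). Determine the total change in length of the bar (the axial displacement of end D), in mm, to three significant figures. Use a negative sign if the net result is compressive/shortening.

Internal axial forces (sectioning from the free end, tension +): N_CD = 13.1 kN, N_BC = 13.1 kN, N_AB = 48.8 kN.
A_AB = 576.8 mm².
A_BC = 1886 mm².
A_CD = 260.2 mm².
δ_AB = 48800·229/(576.8·101000) = 0.1918 mm
δ_BC = 13100·225/(1886·209000) = 0.007479 mm
δ_CD = 13100·578/(260.2·3260) = 8.925 mm
δ = Σδ_i = 9.124 mm.

9.12 mm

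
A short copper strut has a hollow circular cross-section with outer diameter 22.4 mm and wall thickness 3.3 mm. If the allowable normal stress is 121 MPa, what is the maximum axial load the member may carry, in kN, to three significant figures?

24.0 kN

A = 198 mm².
P_max = σ_allow · A = 121 · 198 = 23960 N = 23.96 kN.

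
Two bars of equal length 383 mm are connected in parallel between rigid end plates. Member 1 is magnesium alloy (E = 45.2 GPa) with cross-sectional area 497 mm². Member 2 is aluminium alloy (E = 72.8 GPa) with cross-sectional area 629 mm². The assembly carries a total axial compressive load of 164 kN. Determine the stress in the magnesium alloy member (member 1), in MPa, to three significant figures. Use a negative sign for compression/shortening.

-109 MPa

Equal strain + equilibrium ⇒ each member carries load in proportion to AE: A₁E₁ = 22460000 N, A₂E₂ = 45790000 N, ΣAE = 68260000 N.
σ₁ = P·E₁/ΣAE = -164000·45200/68260000 = -108.6 MPa.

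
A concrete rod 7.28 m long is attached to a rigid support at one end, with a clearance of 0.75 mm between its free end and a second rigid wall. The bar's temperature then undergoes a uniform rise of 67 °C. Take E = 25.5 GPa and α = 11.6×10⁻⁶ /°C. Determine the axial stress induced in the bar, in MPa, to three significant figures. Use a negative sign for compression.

Free thermal expansion αLΔT = 11.6e-6 · 7280 · 67 = 5.658 mm.
The walls engage after the gap closes; constrained expansion = 5.658 − 0.75 = 4.908 mm.
The walls impose strain ε = −(4.908)/7280 = -6.7418e-04; σ = Eε = 25500 · -6.7418e-04 = -17.19 MPa.

-17.2 MPa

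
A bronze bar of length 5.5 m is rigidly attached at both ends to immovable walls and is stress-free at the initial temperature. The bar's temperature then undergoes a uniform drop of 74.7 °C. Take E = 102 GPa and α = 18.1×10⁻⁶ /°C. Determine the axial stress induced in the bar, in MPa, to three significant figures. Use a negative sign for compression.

Free thermal expansion αLΔT = 18.1e-6 · 5500 · -74.7 = -7.436 mm.
The walls impose strain ε = −(-7.436)/5500 = 1.3521e-03; σ = Eε = 102000 · 1.3521e-03 = 137.9 MPa.

138 MPa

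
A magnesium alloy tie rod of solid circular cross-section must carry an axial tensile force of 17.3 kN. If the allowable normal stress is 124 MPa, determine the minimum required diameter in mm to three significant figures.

13.3 mm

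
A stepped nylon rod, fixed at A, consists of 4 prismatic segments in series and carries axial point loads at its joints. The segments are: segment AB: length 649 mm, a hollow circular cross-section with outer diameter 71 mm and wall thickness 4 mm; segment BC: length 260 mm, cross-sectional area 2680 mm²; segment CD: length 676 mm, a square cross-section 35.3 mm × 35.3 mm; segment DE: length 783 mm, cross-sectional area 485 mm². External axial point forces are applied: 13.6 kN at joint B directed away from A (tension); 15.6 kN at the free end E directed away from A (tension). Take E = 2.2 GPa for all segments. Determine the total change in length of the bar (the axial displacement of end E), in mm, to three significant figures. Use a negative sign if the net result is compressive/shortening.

26.2 mm

Internal axial forces (sectioning from the free end, tension +): N_DE = 15.6 kN, N_CD = 15.6 kN, N_BC = 15.6 kN, N_AB = 29.2 kN.
A_AB = 841.9 mm².
A_CD = 1246 mm².
δ_AB = 29200·649/(841.9·2200) = 10.23 mm
δ_BC = 15600·260/(2680·2200) = 0.6879 mm
δ_CD = 15600·676/(1246·2200) = 3.847 mm
δ_DE = 15600·783/(485·2200) = 11.45 mm
δ = Σδ_i = 26.21 mm.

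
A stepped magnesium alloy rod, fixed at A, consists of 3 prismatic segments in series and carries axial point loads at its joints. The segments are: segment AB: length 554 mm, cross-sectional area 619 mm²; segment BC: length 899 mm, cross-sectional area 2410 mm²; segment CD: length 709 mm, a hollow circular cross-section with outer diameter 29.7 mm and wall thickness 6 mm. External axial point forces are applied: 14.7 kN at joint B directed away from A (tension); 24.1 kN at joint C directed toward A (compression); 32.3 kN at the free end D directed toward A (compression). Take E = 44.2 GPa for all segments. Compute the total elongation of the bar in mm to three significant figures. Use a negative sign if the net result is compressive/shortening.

-2.48 mm

Internal axial forces (sectioning from the free end, tension +): N_CD = -32.3 kN, N_BC = -56.4 kN, N_AB = -41.7 kN.
A_CD = 446.7 mm².
δ_AB = -41700·554/(619·44200) = -0.8444 mm
δ_BC = -56400·899/(2410·44200) = -0.476 mm
δ_CD = -32300·709/(446.7·44200) = -1.16 mm
δ = Σδ_i = -2.48 mm.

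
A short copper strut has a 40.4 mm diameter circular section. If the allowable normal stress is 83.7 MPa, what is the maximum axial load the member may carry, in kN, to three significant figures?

A = 1282 mm².
P_max = σ_allow · A = 83.7 · 1282 = 107300 N = 107.3 kN.

107 kN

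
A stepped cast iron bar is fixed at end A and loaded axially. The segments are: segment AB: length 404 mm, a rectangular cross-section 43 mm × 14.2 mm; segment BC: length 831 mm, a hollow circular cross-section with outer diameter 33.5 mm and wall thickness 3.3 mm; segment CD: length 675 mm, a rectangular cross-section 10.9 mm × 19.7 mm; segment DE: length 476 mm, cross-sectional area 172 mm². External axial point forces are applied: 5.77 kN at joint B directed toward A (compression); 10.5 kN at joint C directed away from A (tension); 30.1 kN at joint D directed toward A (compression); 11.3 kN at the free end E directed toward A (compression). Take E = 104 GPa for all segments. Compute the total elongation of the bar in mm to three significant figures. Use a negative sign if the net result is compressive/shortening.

-2.57 mm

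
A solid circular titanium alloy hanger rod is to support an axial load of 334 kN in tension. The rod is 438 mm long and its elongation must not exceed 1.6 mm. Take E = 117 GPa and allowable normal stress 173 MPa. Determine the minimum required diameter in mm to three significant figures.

49.6 mm

Required area A ≥ P/σ_allow = 334000/173 = 1931 mm².
For a solid circular section, d ≥ √(4A/π) = 49.58 mm.
Elongation limit: A ≥ PL/(Eδ_allow) = 334000·438/(117000·1.6) = 781.5 mm² ⇒ d ≥ 31.54 mm.
The stress limit governs.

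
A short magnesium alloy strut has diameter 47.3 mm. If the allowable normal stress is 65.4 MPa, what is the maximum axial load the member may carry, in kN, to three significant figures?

A = 1757 mm².
P_max = σ_allow · A = 65.4 · 1757 = 114900 N = 114.9 kN.

115 kN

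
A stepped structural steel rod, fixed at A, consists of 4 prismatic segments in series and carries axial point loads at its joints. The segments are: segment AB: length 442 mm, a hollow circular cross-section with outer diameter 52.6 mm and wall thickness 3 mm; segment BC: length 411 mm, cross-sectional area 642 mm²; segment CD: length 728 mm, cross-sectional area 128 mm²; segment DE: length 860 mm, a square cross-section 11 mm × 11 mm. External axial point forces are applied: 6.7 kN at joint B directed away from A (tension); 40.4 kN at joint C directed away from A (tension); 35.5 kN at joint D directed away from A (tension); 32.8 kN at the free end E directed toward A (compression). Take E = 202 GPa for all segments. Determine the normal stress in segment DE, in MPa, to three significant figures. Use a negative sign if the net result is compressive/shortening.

Internal axial forces (sectioning from the free end, tension +): N_DE = -32.8 kN, N_CD = 2.7 kN, N_BC = 43.1 kN, N_AB = 49.8 kN.
A_DE = 121 mm².
σ_DE = N_DE/A_DE = -32800/121 = -271.1 MPa.

-271 MPa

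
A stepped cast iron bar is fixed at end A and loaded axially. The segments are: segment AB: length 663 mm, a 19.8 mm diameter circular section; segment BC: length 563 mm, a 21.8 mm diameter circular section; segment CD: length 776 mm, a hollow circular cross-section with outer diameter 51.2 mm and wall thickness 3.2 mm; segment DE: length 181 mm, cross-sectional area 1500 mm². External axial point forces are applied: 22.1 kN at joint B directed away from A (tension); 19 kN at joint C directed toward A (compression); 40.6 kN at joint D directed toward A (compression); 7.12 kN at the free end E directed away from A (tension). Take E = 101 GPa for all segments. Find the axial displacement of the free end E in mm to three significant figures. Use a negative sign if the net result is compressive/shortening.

-1.96 mm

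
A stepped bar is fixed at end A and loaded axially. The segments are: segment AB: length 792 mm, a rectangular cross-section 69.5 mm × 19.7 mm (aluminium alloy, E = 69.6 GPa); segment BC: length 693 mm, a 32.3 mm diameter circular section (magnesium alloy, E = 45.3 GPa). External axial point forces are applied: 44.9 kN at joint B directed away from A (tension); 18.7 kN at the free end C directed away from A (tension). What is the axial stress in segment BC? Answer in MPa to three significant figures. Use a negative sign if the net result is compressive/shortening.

22.8 MPa

Internal axial forces (sectioning from the free end, tension +): N_BC = 18.7 kN, N_AB = 63.6 kN.
A_BC = 819.4 mm².
σ_BC = N_BC/A_BC = 18700/819.4 = 22.82 MPa.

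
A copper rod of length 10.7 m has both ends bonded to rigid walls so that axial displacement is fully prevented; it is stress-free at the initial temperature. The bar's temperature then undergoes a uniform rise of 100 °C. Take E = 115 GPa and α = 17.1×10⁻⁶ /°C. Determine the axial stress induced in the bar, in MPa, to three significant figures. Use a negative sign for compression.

Free thermal expansion αLΔT = 17.1e-6 · 10700 · 100 = 18.3 mm.
The walls impose strain ε = −(18.3)/10700 = -1.7100e-03; σ = Eε = 115000 · -1.7100e-03 = -196.7 MPa.

-197 MPa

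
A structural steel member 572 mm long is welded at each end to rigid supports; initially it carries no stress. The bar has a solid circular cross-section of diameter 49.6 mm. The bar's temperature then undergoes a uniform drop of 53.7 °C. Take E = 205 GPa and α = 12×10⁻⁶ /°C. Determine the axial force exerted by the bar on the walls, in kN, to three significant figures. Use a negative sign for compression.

Free thermal expansion αLΔT = 12e-6 · 572 · -53.7 = -0.3686 mm.
The walls impose strain ε = −(-0.3686)/572 = 6.4440e-04; σ = Eε = 205000 · 6.4440e-04 = 132.1 MPa.
Wall reaction R = σ·A = 132.1·1932 = 255200 N = 255.2 kN.

255 kN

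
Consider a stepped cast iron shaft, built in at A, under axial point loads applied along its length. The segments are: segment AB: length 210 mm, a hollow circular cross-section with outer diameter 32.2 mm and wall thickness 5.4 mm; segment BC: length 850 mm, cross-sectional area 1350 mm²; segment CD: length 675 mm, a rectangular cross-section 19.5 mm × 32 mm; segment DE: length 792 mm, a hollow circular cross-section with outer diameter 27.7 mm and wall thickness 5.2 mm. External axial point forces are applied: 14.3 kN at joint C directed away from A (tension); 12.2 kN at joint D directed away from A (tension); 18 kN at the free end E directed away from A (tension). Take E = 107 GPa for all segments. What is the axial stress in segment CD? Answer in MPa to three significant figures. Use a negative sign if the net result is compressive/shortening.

Internal axial forces (sectioning from the free end, tension +): N_DE = 18 kN, N_CD = 30.2 kN, N_BC = 44.5 kN, N_AB = 44.5 kN.
A_CD = 624 mm².
σ_CD = N_CD/A_CD = 30200/624 = 48.4 MPa.

48.4 MPa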